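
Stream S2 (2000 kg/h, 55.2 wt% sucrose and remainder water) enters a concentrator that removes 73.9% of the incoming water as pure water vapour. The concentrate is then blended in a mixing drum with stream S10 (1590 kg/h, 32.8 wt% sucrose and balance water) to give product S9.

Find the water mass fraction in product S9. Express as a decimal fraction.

0.445

Vapour removed = 0.739×0.448×2000 = 662.14 kg/h; concentrate = 1337.9 kg/h.
water reaching the mixer = 233.86 (from concentrate) + 1590×0.672 = 1302.3 kg/h.
Product flow = 1337.9 + 1590 = 2927.9 kg/h; water fraction = 0.445.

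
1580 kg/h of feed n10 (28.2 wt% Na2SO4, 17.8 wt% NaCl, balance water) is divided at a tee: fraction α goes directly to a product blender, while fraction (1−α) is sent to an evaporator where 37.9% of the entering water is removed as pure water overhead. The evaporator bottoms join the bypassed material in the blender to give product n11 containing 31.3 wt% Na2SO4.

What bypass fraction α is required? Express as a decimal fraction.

0.516

All 1580×0.282 = 445.56 kg/h of Na2SO4 reaches n11, so n11 = 445.56/0.313 = 1423.5 kg/h and vapour = 156.49 kg/h.
The evaporator receives (1−α)·1580 of feed at 0.540 water and removes 0.379 of that water:
0.379×0.540×(1−α)×1580 = 156.49
(1−α) = 156.49/323.36 = 0.4839;  α = 0.5161.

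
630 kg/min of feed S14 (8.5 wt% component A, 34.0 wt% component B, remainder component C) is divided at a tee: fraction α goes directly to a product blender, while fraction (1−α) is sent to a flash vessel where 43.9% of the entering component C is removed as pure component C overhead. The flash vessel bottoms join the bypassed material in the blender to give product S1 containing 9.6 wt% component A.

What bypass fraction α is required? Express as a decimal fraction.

All 630×0.085 = 53.55 kg/min of component A reaches S1, so S1 = 53.55/0.096 = 557.81 kg/min and vapour = 72.188 kg/min.
The evaporator receives (1−α)·630 of feed at 0.575 component C and removes 0.439 of that component C:
0.439×0.575×(1−α)×630 = 72.188
(1−α) = 72.188/159.03 = 0.4539;  α = 0.5461.

0.546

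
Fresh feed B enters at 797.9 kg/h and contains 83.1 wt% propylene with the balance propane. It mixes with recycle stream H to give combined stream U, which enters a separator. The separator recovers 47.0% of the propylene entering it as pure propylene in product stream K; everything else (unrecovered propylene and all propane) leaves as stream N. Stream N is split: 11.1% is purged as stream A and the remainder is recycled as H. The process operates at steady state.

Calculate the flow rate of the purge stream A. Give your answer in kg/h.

propane enters only via B and leaves only via the purge: 797.9×0.169 = 0.111×(propane in N), and the separator passes all propane, so propane in U = propane in N = 1214.8 kg/h.
propylene in U: m_A = 797.9×0.831 + (1−0.111)·(1−0.470)·m_A, so m_A = 663.05/0.5288 = 1253.8 kg/h.
N = (1−0.470)×1253.8 + 1214.8 = 1879.3 kg/h.
Purge A = 0.111×1879.3 = 208.61 kg/h.

208.6 kg/h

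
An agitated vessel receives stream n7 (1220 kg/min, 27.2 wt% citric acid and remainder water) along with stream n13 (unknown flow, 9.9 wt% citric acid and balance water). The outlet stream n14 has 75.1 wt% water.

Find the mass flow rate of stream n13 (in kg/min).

Let n13 be the unknown flow. Total out = 1220 + n13.
water balance: 888.16 + 0.901·n13 = 0.751·(1220 + n13)
(0.901 − 0.751)·n13 = 0.751×1220 − 888.16 = 28.06
n13 = 28.06 / 0.150 = 187.07 kg/min

187.1 kg/min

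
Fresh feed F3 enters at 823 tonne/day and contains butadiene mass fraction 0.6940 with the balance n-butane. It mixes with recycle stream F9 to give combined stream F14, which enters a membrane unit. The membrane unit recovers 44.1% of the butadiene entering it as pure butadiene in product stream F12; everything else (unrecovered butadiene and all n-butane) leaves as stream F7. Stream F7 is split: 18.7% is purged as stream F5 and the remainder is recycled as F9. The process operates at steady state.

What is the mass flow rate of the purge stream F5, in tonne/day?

n-butane enters only via F3 and leaves only via the purge: 823×0.306 = 0.187×(n-butane in F7), and the membrane unit passes all n-butane, so n-butane in F14 = n-butane in F7 = 1346.7 tonne/day.
butadiene in F14: m_A = 823×0.694 + (1−0.187)·(1−0.441)·m_A, so m_A = 571.16/0.5455 = 1047 tonne/day.
F7 = (1−0.441)×1047 + 1346.7 = 1932 tonne/day.
Purge F5 = 0.187×1932 = 361.28 tonne/day.

361.3 tonne/day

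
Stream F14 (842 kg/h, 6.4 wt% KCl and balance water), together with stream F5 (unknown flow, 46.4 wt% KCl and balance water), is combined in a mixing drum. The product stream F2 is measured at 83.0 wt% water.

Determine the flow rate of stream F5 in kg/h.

303.6 kg/h

Let F5 be the unknown flow. Total out = 842 + F5.
water balance: 788.11 + 0.536·F5 = 0.830·(842 + F5)
(0.536 − 0.830)·F5 = 0.830×842 − 788.11 = -89.252
F5 = -89.252 / -0.294 = 303.58 kg/h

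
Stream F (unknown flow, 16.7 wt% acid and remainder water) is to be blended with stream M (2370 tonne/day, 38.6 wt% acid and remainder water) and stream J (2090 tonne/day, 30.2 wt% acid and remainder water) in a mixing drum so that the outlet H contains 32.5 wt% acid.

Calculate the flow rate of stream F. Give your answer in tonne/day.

610.8 tonne/day

Let F be the unknown flow. Total out = 4460 + F.
acid balance: 1546 + 0.167·F = 0.325·(4460 + F)
(0.167 − 0.325)·F = 0.325×4460 − 1546 = -96.5
F = -96.5 / -0.158 = 610.76 tonne/day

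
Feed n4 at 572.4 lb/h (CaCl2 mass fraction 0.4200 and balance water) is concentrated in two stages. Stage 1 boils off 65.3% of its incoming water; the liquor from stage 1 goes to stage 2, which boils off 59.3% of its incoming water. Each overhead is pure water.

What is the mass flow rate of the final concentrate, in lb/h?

water in feed = 572.4×0.580 = 331.99 lb/h.
After stage 1: water left = (1−0.653)×331.99 = 115.2; stream total = 355.61 lb/h.
After stage 2: water left = (1−0.593)×115.2 = 46.887; final concentrate = 287.29 lb/h.

287.3 lb/h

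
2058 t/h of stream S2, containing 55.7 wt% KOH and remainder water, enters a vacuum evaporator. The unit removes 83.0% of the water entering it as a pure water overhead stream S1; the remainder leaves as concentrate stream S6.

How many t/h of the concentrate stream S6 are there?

1301 t/h

water entering = 2058×0.443 = 911.69 t/h; overhead removed = 0.830×911.69 = 756.71 t/h.
Concentrate = 2058 − 756.71 = 1301.3 t/h.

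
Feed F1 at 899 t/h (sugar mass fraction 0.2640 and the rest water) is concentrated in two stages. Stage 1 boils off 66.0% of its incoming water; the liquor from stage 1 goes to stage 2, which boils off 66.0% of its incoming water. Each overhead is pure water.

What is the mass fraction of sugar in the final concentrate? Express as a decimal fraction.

water in feed = 899×0.736 = 661.66 t/h.
After stage 1: water left = (1−0.660)×661.66 = 224.97; stream total = 462.3 t/h.
After stage 2: water left = (1−0.660)×224.97 = 76.488; final concentrate = 313.82 t/h.
sugar fraction = 237.34/313.82 = 0.7563.

0.7563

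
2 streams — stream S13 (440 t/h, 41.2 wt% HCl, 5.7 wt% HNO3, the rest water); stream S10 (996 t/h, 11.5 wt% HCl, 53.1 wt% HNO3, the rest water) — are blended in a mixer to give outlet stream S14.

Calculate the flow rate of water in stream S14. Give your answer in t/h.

water out = water in = 440×0.531 + 996×0.354 = 586.22 t/h.

586.2 t/h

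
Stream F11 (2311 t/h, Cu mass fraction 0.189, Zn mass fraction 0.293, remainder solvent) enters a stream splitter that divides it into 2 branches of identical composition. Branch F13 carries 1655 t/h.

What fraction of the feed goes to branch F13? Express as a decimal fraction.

Fraction to F13 = 1655/2311 = 0.7161.

0.716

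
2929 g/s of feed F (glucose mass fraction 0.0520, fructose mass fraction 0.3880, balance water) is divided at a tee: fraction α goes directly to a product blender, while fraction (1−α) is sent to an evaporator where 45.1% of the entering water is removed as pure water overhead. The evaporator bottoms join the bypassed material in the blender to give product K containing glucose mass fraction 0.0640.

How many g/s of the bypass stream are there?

All 2929×0.052 = 152.31 g/s of glucose reaches K, so K = 152.31/0.064 = 2379.8 g/s and vapour = 549.19 g/s.
The evaporator receives (1−α)·2929 of feed at 0.560 water and removes 0.451 of that water:
0.451×0.560×(1−α)×2929 = 549.19
(1−α) = 549.19/739.75 = 0.7424;  α = 0.2576.
Bypass flow = 0.2576×2929 = 754.52 g/s.

754.5 g/s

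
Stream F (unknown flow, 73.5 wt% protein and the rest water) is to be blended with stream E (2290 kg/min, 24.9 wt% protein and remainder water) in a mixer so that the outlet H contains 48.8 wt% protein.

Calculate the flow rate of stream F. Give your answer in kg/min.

Let F be the unknown flow. Total out = 2290 + F.
protein balance: 570.21 + 0.735·F = 0.488·(2290 + F)
(0.735 − 0.488)·F = 0.488×2290 − 570.21 = 547.31
F = 547.31 / 0.247 = 2215.8 kg/min

2216 kg/min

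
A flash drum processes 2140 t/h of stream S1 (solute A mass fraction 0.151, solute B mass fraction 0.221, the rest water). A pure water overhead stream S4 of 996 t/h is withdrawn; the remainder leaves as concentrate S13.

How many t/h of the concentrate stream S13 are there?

1144 t/h

Concentrate = 2140 − 996 = 1144 t/h.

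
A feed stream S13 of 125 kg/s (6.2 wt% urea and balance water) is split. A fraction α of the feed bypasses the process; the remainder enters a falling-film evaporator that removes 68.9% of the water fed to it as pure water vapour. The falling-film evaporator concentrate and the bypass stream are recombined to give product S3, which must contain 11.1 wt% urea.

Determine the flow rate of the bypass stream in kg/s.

39.62 kg/s

All 125×0.062 = 7.75 kg/s of urea reaches S3, so S3 = 7.75/0.111 = 69.82 kg/s and vapour = 55.18 kg/s.
The evaporator receives (1−α)·125 of feed at 0.938 water and removes 0.689 of that water:
0.689×0.938×(1−α)×125 = 55.18
(1−α) = 55.18/80.785 = 0.6830;  α = 0.3170.
Bypass flow = 0.3170×125 = 39.619 kg/s.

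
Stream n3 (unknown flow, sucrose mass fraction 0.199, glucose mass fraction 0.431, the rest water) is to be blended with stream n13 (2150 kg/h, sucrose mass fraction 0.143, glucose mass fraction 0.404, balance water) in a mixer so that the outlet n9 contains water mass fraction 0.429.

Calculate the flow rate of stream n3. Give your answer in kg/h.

874.6 kg/h

Let n3 be the unknown flow. Total out = 2150 + n3.
water balance: 973.95 + 0.370·n3 = 0.429·(2150 + n3)
(0.370 − 0.429)·n3 = 0.429×2150 − 973.95 = -51.6
n3 = -51.6 / -0.059 = 874.58 kg/h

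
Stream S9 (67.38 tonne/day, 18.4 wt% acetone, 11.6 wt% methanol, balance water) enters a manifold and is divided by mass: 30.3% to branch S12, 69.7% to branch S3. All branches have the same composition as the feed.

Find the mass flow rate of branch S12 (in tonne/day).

20.42 tonne/day

Branch S12 flow = 0.303×67.38 = 20.416 tonne/day.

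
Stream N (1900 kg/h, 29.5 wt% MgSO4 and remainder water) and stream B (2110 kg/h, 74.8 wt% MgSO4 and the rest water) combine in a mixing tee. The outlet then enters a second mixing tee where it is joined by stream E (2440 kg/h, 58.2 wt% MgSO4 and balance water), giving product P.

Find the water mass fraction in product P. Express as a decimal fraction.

0.4482

Overall, product flow = 6450 kg/h.
water in = 1900×0.705 + 2110×0.252 + 2440×0.418 = 2891.1 kg/h.
water fraction in P = 0.4482.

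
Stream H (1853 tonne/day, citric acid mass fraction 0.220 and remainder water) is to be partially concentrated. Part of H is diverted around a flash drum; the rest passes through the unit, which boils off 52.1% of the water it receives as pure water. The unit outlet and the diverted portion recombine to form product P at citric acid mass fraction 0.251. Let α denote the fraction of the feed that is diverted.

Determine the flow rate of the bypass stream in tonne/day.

1290 tonne/day

All 1853×0.220 = 407.66 tonne/day of citric acid reaches P, so P = 407.66/0.251 = 1624.1 tonne/day and vapour = 228.86 tonne/day.
The evaporator receives (1−α)·1853 of feed at 0.780 water and removes 0.521 of that water:
0.521×0.780×(1−α)×1853 = 228.86
(1−α) = 228.86/753.02 = 0.3039;  α = 0.6961.
Bypass flow = 0.6961×1853 = 1289.8 tonne/day.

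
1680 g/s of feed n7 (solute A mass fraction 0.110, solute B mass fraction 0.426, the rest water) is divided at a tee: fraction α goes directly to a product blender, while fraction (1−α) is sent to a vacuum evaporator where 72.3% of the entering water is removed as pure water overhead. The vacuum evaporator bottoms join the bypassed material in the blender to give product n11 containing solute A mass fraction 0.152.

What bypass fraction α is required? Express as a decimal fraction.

0.176

All 1680×0.110 = 184.8 g/s of solute A reaches n11, so n11 = 184.8/0.152 = 1215.8 g/s and vapour = 464.21 g/s.
The evaporator receives (1−α)·1680 of feed at 0.464 water and removes 0.723 of that water:
0.723×0.464×(1−α)×1680 = 464.21
(1−α) = 464.21/563.59 = 0.8237;  α = 0.1763.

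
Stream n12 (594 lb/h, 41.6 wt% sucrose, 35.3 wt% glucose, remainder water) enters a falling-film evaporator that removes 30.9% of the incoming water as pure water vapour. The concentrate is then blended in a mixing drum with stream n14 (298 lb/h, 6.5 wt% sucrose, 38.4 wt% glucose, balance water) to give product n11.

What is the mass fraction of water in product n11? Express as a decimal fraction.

Vapour removed = 0.309×0.231×594 = 42.399 lb/h; concentrate = 551.6 lb/h.
water reaching the mixer = 94.815 (from concentrate) + 298×0.551 = 259.01 lb/h.
Product flow = 551.6 + 298 = 849.6 lb/h; water fraction = 0.305.

0.305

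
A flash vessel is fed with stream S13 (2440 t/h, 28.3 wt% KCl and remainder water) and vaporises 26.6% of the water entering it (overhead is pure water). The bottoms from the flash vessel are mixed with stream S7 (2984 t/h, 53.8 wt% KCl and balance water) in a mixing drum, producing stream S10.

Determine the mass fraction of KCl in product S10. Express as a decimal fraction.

0.4630

Vapour removed = 0.266×0.717×2440 = 465.36 t/h; concentrate = 1974.6 t/h.
KCl reaching the mixer = 690.52 (from concentrate) + 2984×0.538 = 2295.9 t/h.
Product flow = 1974.6 + 2984 = 4958.6 t/h; KCl fraction = 0.4630.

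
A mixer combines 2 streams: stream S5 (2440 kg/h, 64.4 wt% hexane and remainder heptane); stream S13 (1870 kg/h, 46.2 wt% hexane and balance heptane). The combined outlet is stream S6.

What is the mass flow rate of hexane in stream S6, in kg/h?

2435 kg/h

hexane out = hexane in = 2440×0.644 + 1870×0.462 = 2435.3 kg/h.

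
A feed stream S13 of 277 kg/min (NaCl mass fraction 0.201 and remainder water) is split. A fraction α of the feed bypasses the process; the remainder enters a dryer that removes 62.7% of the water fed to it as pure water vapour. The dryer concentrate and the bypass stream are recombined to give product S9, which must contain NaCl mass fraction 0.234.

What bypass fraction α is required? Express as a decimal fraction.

All 277×0.201 = 55.677 kg/min of NaCl reaches S9, so S9 = 55.677/0.234 = 237.94 kg/min and vapour = 39.064 kg/min.
The evaporator receives (1−α)·277 of feed at 0.799 water and removes 0.627 of that water:
0.627×0.799×(1−α)×277 = 39.064
(1−α) = 39.064/138.77 = 0.2815;  α = 0.7185.

0.718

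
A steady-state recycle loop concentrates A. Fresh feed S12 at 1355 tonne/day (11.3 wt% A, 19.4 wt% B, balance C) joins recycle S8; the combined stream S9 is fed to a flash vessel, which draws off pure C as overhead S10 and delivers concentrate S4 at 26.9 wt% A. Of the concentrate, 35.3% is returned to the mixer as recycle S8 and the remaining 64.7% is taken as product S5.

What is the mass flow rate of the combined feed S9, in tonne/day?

Overall A balance (none leaves overhead): A in fresh feed = A in product, i.e. 1355×0.113 = (1−0.353)·S4·0.269.
S4 = 153.12/(0.269×0.647) = 879.75 tonne/day.
Recycle S8 = 0.353×879.75 = 310.55 tonne/day.
Combined feed S9 = 1355 + 310.55 = 1665.6 tonne/day.

1666 tonne/day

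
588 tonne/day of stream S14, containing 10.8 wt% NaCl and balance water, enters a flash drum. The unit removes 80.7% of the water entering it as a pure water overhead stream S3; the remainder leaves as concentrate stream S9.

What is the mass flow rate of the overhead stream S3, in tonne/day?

water entering = 588×0.892 = 524.5 tonne/day; overhead removed = 0.807×524.5 = 423.27 tonne/day.

423.3 tonne/day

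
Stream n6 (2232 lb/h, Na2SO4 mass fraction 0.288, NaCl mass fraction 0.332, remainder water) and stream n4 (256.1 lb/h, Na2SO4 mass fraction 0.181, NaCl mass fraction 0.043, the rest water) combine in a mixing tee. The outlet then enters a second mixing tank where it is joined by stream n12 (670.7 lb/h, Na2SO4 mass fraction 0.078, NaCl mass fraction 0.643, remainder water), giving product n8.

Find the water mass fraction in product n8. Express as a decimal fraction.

Overall, product flow = 3158.8 lb/h.
water in = 2232×0.380 + 256.1×0.776 + 670.7×0.279 = 1234 lb/h.
water fraction in n8 = 0.391.

0.391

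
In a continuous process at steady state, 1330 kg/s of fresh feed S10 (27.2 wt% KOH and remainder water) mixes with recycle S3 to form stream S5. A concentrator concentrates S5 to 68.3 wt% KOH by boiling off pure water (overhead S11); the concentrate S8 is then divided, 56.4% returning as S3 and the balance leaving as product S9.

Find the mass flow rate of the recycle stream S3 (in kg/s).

685.2 kg/s

Overall KOH balance (none leaves overhead): KOH in fresh feed = KOH in product, i.e. 1330×0.272 = (1−0.564)·S8·0.683.
S8 = 361.76/(0.683×0.436) = 1214.8 kg/s.
Recycle S3 = 0.564×1214.8 = 685.16 kg/s.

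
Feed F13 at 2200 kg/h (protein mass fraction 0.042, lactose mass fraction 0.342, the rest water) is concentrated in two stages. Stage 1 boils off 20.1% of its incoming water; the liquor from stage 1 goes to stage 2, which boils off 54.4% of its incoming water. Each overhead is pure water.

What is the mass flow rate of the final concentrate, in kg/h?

1339 kg/h

water in feed = 2200×0.616 = 1355.2 kg/h.
After stage 1: water left = (1−0.201)×1355.2 = 1082.8; stream total = 1927.6 kg/h.
After stage 2: water left = (1−0.544)×1082.8 = 493.76; final concentrate = 1338.6 kg/h.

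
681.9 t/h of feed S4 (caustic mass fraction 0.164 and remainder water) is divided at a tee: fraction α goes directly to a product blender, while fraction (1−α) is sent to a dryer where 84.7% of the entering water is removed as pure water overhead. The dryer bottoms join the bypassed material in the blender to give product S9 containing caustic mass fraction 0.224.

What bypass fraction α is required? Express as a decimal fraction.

0.622

All 681.9×0.164 = 111.83 t/h of caustic reaches S9, so S9 = 111.83/0.224 = 499.25 t/h and vapour = 182.65 t/h.
The evaporator receives (1−α)·681.9 of feed at 0.836 water and removes 0.847 of that water:
0.847×0.836×(1−α)×681.9 = 182.65
(1−α) = 182.65/482.85 = 0.3783;  α = 0.6217.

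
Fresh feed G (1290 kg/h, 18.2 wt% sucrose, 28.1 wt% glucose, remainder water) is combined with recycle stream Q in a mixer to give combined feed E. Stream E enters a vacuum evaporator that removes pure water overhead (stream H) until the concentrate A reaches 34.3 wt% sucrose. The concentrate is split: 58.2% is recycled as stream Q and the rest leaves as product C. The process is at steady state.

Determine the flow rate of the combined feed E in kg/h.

Overall sucrose balance (none leaves overhead): sucrose in fresh feed = sucrose in product, i.e. 1290×0.182 = (1−0.582)·A·0.343.
A = 234.78/(0.343×0.418) = 1637.5 kg/h.
Recycle Q = 0.582×1637.5 = 953.05 kg/h.
Combined feed E = 1290 + 953.05 = 2243 kg/h.

2243 kg/h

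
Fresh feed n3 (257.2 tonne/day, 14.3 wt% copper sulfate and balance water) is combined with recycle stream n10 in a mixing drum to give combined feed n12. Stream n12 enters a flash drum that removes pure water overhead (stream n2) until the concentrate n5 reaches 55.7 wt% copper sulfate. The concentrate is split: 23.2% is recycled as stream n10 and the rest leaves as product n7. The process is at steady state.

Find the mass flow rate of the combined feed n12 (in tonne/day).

Overall copper sulfate balance (none leaves overhead): copper sulfate in fresh feed = copper sulfate in product, i.e. 257.2×0.143 = (1−0.232)·n5·0.557.
n5 = 36.78/(0.557×0.768) = 85.979 tonne/day.
Recycle n10 = 0.232×85.979 = 19.947 tonne/day.
Combined feed n12 = 257.2 + 19.947 = 277.15 tonne/day.

277.1 tonne/day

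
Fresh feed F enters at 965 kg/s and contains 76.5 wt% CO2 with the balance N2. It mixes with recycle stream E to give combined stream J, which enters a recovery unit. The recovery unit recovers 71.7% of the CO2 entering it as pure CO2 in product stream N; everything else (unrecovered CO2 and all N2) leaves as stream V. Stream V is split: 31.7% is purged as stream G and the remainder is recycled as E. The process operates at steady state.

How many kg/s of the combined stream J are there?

1630 kg/s

N2 enters only via F and leaves only via the purge: 965×0.235 = 0.317×(N2 in V), and the recovery unit passes all N2, so N2 in J = N2 in V = 715.38 kg/s.
CO2 in J: m_A = 965×0.765 + (1−0.317)·(1−0.717)·m_A, so m_A = 738.23/0.8067 = 915.1 kg/s.
J = 915.1 + 715.38 = 1630.5 kg/s.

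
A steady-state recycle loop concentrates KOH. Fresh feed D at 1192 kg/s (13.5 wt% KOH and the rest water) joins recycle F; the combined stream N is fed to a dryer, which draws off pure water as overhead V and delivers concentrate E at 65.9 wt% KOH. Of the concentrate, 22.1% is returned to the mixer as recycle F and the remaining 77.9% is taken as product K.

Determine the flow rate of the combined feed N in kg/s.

1261 kg/s

Overall KOH balance (none leaves overhead): KOH in fresh feed = KOH in product, i.e. 1192×0.135 = (1−0.221)·E·0.659.
E = 160.92/(0.659×0.779) = 313.46 kg/s.
Recycle F = 0.221×313.46 = 69.275 kg/s.
Combined feed N = 1192 + 69.275 = 1261.3 kg/s.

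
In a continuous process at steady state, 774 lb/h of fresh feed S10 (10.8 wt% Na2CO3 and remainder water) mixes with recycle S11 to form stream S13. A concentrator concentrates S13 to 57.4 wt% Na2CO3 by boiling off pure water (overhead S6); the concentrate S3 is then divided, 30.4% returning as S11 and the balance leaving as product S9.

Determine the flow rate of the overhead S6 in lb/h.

628.4 lb/h

Overall Na2CO3 balance (none leaves overhead): Na2CO3 in fresh feed = Na2CO3 in product, i.e. 774×0.108 = (1−0.304)·S3·0.574.
S3 = 83.592/(0.574×0.696) = 209.24 lb/h.
Recycle S11 = 0.304×209.24 = 63.609 lb/h.
Combined feed S13 = 774 + 63.609 = 837.61 lb/h.
Overhead S6 = S13 − S3 = 837.61 − 209.24 = 628.37 lb/h.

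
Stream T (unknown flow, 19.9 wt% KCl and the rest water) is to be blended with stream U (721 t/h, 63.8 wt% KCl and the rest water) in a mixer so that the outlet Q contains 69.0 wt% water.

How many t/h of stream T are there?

Let T be the unknown flow. Total out = 721 + T.
water balance: 261 + 0.801·T = 0.690·(721 + T)
(0.801 − 0.690)·T = 0.690×721 − 261 = 236.49
T = 236.49 / 0.111 = 2130.5 t/h

2131 t/h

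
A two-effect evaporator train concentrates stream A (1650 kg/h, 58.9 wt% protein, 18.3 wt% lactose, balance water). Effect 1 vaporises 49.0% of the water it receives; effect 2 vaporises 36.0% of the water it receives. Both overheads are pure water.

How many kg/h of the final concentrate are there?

water in feed = 1650×0.228 = 376.2 kg/h.
After stage 1: water left = (1−0.490)×376.2 = 191.86; stream total = 1465.7 kg/h.
After stage 2: water left = (1−0.360)×191.86 = 122.79; final concentrate = 1396.6 kg/h.

1397 kg/h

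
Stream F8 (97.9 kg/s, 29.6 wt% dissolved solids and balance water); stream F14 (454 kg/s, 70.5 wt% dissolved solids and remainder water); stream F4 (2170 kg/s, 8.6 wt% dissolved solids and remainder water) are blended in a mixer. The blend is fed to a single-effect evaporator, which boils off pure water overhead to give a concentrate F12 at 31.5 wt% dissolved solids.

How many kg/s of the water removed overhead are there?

1021 kg/s

dissolved solids entering = 97.9×0.296 + 454×0.705 + 2170×0.086 = 535.67 kg/s.
All dissolved solids reports to F12, so F12 = 535.67/0.315 = 1700.5 kg/s.
Total feed = 2721.9 kg/s; overhead = 2721.9 − 1700.5 = 1021.4 kg/s.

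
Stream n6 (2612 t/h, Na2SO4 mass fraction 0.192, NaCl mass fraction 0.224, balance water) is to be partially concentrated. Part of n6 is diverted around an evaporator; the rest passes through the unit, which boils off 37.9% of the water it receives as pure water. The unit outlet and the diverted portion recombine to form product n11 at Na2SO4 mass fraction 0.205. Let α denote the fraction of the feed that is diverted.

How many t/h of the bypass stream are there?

All 2612×0.192 = 501.5 t/h of Na2SO4 reaches n11, so n11 = 501.5/0.205 = 2446.4 t/h and vapour = 165.64 t/h.
The evaporator receives (1−α)·2612 of feed at 0.584 water and removes 0.379 of that water:
0.379×0.584×(1−α)×2612 = 165.64
(1−α) = 165.64/578.13 = 0.2865;  α = 0.7135.
Bypass flow = 0.7135×2612 = 1863.6 t/h.

1864 t/h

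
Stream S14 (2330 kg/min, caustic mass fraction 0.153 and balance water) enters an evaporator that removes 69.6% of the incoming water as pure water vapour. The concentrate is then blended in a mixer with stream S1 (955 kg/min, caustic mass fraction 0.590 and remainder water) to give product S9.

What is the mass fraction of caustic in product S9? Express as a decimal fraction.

Vapour removed = 0.696×0.847×2330 = 1373.6 kg/min; concentrate = 956.44 kg/min.
caustic reaching the mixer = 356.49 (from concentrate) + 955×0.590 = 919.94 kg/min.
Product flow = 956.44 + 955 = 1911.4 kg/min; caustic fraction = 0.481.

0.481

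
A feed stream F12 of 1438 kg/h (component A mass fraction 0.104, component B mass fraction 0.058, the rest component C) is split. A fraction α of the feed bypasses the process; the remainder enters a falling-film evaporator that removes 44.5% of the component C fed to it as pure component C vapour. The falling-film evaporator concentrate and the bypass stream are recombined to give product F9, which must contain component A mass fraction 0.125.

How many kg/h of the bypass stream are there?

790.2 kg/h

All 1438×0.104 = 149.55 kg/h of component A reaches F9, so F9 = 149.55/0.125 = 1196.4 kg/h and vapour = 241.58 kg/h.
The evaporator receives (1−α)·1438 of feed at 0.838 component C and removes 0.445 of that component C:
0.445×0.838×(1−α)×1438 = 241.58
(1−α) = 241.58/536.24 = 0.4505;  α = 0.5495.
Bypass flow = 0.5495×1438 = 790.17 kg/h.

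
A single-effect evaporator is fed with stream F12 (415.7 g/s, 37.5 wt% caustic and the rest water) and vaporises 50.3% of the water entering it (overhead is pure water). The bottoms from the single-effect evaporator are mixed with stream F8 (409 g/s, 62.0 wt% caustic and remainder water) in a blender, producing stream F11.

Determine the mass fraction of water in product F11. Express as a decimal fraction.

0.410

Vapour removed = 0.503×0.625×415.7 = 130.69 g/s; concentrate = 285.01 g/s.
water reaching the mixer = 129.13 (from concentrate) + 409×0.380 = 284.55 g/s.
Product flow = 285.01 + 409 = 694.01 g/s; water fraction = 0.410.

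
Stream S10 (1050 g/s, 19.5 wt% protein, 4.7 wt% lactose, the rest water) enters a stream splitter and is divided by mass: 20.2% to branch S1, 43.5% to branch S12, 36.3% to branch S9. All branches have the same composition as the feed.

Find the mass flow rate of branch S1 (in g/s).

Branch S1 flow = 0.202×1050 = 212.1 g/s.

212.1 g/s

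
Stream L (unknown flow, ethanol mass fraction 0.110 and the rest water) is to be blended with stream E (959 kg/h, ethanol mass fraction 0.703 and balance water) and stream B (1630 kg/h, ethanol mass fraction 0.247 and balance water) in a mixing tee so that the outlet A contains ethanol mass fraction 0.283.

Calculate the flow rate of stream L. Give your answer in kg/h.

Let L be the unknown flow. Total out = 2589 + L.
ethanol balance: 1076.8 + 0.110·L = 0.283·(2589 + L)
(0.110 − 0.283)·L = 0.283×2589 − 1076.8 = -344.1
L = -344.1 / -0.173 = 1989 kg/h

1989 kg/h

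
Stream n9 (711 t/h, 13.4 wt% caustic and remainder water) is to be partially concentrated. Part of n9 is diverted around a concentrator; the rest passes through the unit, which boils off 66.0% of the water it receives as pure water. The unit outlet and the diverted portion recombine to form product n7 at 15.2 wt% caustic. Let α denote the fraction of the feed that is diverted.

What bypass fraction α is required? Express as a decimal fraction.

All 711×0.134 = 95.274 t/h of caustic reaches n7, so n7 = 95.274/0.152 = 626.8 t/h and vapour = 84.197 t/h.
The evaporator receives (1−α)·711 of feed at 0.866 water and removes 0.660 of that water:
0.660×0.866×(1−α)×711 = 84.197
(1−α) = 84.197/406.38 = 0.2072;  α = 0.7928.

0.793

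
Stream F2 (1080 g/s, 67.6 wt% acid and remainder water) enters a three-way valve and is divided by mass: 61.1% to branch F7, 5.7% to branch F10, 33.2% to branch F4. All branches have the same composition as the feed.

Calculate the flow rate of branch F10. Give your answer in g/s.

61.56 g/s

Branch F10 flow = 0.057×1080 = 61.56 g/s.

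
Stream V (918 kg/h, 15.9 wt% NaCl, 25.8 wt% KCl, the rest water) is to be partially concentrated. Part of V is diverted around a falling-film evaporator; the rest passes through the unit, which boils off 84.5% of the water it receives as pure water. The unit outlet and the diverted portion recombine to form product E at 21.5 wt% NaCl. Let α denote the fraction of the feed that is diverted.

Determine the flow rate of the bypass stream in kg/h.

All 918×0.159 = 145.96 kg/h of NaCl reaches E, so E = 145.96/0.215 = 678.89 kg/h and vapour = 239.11 kg/h.
The evaporator receives (1−α)·918 of feed at 0.583 water and removes 0.845 of that water:
0.845×0.583×(1−α)×918 = 239.11
(1−α) = 239.11/452.24 = 0.5287;  α = 0.4713.
Bypass flow = 0.4713×918 = 432.64 kg/h.

432.6 kg/h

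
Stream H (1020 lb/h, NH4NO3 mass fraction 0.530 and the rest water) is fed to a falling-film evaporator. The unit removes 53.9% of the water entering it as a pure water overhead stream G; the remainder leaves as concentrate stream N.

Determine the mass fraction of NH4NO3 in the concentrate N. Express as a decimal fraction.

0.710

NH4NO3 is not removed: 1020×0.530 = 540.6 lb/h of NH4NO3 enters N.
water entering = 1020×0.470 = 479.4 lb/h; overhead removed = 0.539×479.4 = 258.4 lb/h.
Concentrate = 1020 − 258.4 = 761.6 lb/h.
Mass fraction = 540.6/761.6 = 0.710.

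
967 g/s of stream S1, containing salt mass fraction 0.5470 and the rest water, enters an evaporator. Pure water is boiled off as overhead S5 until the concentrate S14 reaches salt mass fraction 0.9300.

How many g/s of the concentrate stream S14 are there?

568.8 g/s

salt is conserved: 967×0.547 = 528.95 g/s all reports to the concentrate.
Concentrate = 528.95/(target fraction) = 568.76 g/s.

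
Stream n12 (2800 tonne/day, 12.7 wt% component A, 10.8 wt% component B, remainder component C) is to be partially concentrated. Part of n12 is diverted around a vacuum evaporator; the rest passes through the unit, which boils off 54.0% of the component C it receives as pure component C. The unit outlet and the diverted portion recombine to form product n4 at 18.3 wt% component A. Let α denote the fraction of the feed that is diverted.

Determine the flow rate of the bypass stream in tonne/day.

All 2800×0.127 = 355.6 tonne/day of component A reaches n4, so n4 = 355.6/0.183 = 1943.2 tonne/day and vapour = 856.83 tonne/day.
The evaporator receives (1−α)·2800 of feed at 0.765 component C and removes 0.540 of that component C:
0.540×0.765×(1−α)×2800 = 856.83
(1−α) = 856.83/1156.7 = 0.7408;  α = 0.2592.
Bypass flow = 0.2592×2800 = 725.85 tonne/day.

725.9 tonne/day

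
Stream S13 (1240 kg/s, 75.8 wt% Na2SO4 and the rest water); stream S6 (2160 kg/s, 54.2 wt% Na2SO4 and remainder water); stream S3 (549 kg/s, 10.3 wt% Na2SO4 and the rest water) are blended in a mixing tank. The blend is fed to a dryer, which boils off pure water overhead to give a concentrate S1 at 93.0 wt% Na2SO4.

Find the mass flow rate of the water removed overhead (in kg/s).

Na2SO4 entering = 1240×0.758 + 2160×0.542 + 549×0.103 = 2167.2 kg/s.
All Na2SO4 reports to S1, so S1 = 2167.2/0.930 = 2330.3 kg/s.
Total feed = 3949 kg/s; overhead = 3949 − 2330.3 = 1618.7 kg/s.

1619 kg/s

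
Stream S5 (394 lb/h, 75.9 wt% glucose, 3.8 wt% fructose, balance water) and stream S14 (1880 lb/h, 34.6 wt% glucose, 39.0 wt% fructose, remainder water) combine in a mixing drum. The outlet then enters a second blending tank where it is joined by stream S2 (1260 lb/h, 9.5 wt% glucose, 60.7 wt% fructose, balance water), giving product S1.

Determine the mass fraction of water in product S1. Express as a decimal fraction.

0.269

Overall, product flow = 3534 lb/h.
water in = 394×0.203 + 1880×0.264 + 1260×0.298 = 951.78 lb/h.
water fraction in S1 = 0.269.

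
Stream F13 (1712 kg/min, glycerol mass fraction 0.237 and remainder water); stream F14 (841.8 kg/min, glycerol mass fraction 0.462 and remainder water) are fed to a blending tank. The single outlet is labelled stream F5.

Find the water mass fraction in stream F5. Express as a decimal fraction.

0.689

Total flow out = 1712 + 841.8 = 2553.8 kg/min.
water in = 1712×0.763 + 841.8×0.538 = 1759.1 kg/min.
water mass fraction in F5 = 1759.1/2553.8 = 0.689.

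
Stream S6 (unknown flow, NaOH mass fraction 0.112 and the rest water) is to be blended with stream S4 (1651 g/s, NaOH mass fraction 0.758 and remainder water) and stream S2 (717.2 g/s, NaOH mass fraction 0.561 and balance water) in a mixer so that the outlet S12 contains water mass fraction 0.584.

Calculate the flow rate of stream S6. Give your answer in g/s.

Let S6 be the unknown flow. Total out = 2368.2 + S6.
water balance: 714.39 + 0.888·S6 = 0.584·(2368.2 + S6)
(0.888 − 0.584)·S6 = 0.584×2368.2 − 714.39 = 668.64
S6 = 668.64 / 0.304 = 2199.5 g/s

2199 g/s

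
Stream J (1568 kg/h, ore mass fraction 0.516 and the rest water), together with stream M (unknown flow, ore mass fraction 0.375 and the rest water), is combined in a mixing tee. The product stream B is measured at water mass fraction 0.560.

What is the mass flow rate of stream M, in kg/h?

Let M be the unknown flow. Total out = 1568 + M.
water balance: 758.91 + 0.625·M = 0.560·(1568 + M)
(0.625 − 0.560)·M = 0.560×1568 − 758.91 = 119.17
M = 119.17 / 0.065 = 1833.4 kg/h

1833 kg/h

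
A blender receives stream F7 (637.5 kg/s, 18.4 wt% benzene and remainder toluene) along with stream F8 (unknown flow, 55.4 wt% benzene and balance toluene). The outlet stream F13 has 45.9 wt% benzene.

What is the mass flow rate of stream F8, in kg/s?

Let F8 be the unknown flow. Total out = 637.5 + F8.
benzene balance: 117.3 + 0.554·F8 = 0.459·(637.5 + F8)
(0.554 − 0.459)·F8 = 0.459×637.5 − 117.3 = 175.31
F8 = 175.31 / 0.095 = 1845.4 kg/s

1845 kg/s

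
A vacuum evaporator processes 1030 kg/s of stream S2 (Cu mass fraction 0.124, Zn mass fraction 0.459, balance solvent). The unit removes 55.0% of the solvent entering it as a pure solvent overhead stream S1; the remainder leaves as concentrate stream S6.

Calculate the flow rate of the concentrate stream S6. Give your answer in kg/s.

solvent entering = 1030×0.417 = 429.51 kg/s; overhead removed = 0.550×429.51 = 236.23 kg/s.
Concentrate = 1030 − 236.23 = 793.77 kg/s.

793.8 kg/s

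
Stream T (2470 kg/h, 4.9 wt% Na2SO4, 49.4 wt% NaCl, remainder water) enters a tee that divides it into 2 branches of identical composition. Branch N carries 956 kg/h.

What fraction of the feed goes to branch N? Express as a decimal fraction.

Fraction to N = 956/2470 = 0.3870.

0.387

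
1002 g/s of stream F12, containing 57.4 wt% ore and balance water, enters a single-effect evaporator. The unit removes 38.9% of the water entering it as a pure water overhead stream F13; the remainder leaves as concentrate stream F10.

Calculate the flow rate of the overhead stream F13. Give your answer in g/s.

water entering = 1002×0.426 = 426.85 g/s; overhead removed = 0.389×426.85 = 166.05 g/s.

166 g/s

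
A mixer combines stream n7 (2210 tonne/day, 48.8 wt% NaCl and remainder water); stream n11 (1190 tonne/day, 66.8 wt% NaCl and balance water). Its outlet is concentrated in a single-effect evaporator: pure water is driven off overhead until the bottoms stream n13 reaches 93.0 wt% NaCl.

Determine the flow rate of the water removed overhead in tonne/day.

NaCl entering = 2210×0.488 + 1190×0.668 = 1873.4 tonne/day.
All NaCl reports to n13, so n13 = 1873.4/0.930 = 2014.4 tonne/day.
Total feed = 3400 tonne/day; overhead = 3400 − 2014.4 = 1385.6 tonne/day.

1386 tonne/day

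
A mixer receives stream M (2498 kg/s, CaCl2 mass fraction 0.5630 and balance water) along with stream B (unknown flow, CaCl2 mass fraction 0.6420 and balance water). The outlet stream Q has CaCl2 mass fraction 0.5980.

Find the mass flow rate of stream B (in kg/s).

1987 kg/s

Let B be the unknown flow. Total out = 2498 + B.
CaCl2 balance: 1406.4 + 0.642·B = 0.598·(2498 + B)
(0.642 − 0.598)·B = 0.598×2498 − 1406.4 = 87.43
B = 87.43 / 0.044 = 1987 kg/s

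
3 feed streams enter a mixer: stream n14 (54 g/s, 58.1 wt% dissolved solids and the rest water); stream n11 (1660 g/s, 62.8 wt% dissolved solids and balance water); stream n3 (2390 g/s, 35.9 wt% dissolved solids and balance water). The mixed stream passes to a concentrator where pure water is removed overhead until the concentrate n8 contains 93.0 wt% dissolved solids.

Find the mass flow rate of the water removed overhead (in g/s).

2027 g/s

dissolved solids entering = 54×0.581 + 1660×0.628 + 2390×0.359 = 1931.9 g/s.
All dissolved solids reports to n8, so n8 = 1931.9/0.930 = 2077.3 g/s.
Total feed = 4104 g/s; overhead = 4104 − 2077.3 = 2026.7 g/s.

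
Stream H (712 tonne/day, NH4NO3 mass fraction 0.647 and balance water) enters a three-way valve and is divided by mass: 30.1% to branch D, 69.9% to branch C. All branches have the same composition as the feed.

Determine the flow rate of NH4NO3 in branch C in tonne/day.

322 tonne/day

Branch C total = 0.699×712 = 497.69 tonne/day.
NH4NO3 in C = 0.647×497.69 = 322 tonne/day.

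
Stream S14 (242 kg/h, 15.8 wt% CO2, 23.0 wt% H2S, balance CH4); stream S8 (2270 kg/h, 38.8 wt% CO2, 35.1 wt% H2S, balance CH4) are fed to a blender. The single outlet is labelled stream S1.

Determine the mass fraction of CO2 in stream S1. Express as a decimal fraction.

Total flow out = 242 + 2270 = 2512 kg/h.
CO2 in = 242×0.158 + 2270×0.388 = 919 kg/h.
CO2 mass fraction in S1 = 919/2512 = 0.366.

0.366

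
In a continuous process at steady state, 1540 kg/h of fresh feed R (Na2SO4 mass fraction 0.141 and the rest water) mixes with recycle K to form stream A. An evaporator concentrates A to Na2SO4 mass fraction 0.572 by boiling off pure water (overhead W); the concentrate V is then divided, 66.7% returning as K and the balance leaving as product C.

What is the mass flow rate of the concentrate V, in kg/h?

1140 kg/h

Overall Na2SO4 balance (none leaves overhead): Na2SO4 in fresh feed = Na2SO4 in product, i.e. 1540×0.141 = (1−0.667)·V·0.572.
V = 217.14/(0.572×0.333) = 1140 kg/h.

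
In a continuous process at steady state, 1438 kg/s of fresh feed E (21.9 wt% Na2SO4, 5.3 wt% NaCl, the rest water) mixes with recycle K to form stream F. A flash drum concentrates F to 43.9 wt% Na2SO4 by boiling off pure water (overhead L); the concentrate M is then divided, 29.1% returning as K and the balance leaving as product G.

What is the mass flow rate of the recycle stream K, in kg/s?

294.4 kg/s

Overall Na2SO4 balance (none leaves overhead): Na2SO4 in fresh feed = Na2SO4 in product, i.e. 1438×0.219 = (1−0.291)·M·0.439.
M = 314.92/(0.439×0.709) = 1011.8 kg/s.
Recycle K = 0.291×1011.8 = 294.43 kg/s.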